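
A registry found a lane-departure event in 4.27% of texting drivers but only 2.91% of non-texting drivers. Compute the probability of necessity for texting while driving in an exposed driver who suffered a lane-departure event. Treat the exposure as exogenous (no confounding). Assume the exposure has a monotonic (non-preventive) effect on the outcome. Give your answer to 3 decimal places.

PN ≈ 0.319

p₁ = 0.0427, p₀ = 0.0291.
Under exogeneity and monotonicity, PN = (p₁ − p₀) / p₁.
PN = (0.0427 − 0.0291) / 0.0427 = 0.0136 / 0.0427 ≈ 0.3185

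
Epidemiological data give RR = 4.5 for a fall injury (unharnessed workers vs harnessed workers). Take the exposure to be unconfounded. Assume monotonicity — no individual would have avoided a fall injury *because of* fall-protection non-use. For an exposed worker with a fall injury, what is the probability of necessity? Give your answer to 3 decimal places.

PN ≈ 0.778

Under exogeneity and monotonicity, PN = (RR − 1) / RR = 1 − 1/RR.
PN = (4.5 − 1) / 4.5 = 3.5 / 4.5 ≈ 0.7778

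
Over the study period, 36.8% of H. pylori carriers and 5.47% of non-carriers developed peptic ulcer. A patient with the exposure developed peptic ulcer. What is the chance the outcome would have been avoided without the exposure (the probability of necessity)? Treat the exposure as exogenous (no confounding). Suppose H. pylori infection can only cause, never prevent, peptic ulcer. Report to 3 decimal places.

PN ≈ 0.851

p₁ = 0.368, p₀ = 0.0547.
Under exogeneity and monotonicity, PN = (p₁ − p₀) / p₁.
PN = (0.368 − 0.0547) / 0.368 = 0.3133 / 0.368 ≈ 0.8514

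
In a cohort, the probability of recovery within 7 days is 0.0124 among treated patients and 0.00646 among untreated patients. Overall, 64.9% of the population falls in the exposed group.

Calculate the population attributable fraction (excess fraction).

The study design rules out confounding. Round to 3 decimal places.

PAF ≈ 0.374

Let p₁ = 0.0124, p₀ = 0.00646.
Overall risk P(Y=1) = π·p₁ + (1−π)·p₀ = 0.649×0.0124 + 0.351×0.00646 = 0.010315.
Under exogeneity, PAF = [P(Y=1) − p₀] / P(Y=1).
PAF = (0.010315 − 0.00646) / 0.010315 ≈ 0.3737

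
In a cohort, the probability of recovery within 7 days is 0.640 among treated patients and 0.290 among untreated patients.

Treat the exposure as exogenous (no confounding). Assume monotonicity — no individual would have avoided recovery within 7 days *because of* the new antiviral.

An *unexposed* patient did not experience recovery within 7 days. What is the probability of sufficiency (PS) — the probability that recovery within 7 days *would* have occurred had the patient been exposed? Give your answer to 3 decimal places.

Let p₁ = 0.64, p₀ = 0.29.
Under exogeneity and monotonicity, PS = (p₁ − p₀) / (1 − p₀).
PS = (0.64 − 0.29) / (1 − 0.29) = 0.35 / 0.71 ≈ 0.4930

PS ≈ 0.493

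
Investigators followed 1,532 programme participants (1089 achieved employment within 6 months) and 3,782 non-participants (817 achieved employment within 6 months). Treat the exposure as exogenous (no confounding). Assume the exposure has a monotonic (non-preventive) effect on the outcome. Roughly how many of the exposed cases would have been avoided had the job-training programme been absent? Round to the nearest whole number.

p₁ = P(outcome | exposed) = 1089/1532 = 0.71084
p₀ = P(outcome | unexposed) = 817/3782 = 0.21602
PN = (p₁ − p₀)/p₁ = (0.71084 − 0.21602) / 0.71084 ≈ 0.69610.
Attributable cases ≈ PN × (exposed cases) = 0.69610 × 1089 ≈ 758.05.

about 758 cases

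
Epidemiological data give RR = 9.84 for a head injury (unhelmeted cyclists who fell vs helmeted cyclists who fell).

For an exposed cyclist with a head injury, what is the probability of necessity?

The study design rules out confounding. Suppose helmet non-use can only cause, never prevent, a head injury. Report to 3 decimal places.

PN ≈ 0.898

Under exogeneity and monotonicity, PN = (RR − 1) / RR = 1 − 1/RR.
PN = (9.84 − 1) / 9.84 = 8.84 / 9.84 ≈ 0.8984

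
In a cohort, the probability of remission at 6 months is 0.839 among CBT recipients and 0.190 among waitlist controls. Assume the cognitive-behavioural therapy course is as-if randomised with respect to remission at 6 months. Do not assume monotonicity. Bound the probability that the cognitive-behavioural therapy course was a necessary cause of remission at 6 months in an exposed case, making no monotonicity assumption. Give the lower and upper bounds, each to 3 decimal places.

Let p₁ = 0.839, p₀ = 0.19.
Under exogeneity alone the bounds on PN are max{0,(p₁−p₀)/p₁} ≤ PN ≤ min{1,(1−p₀)/p₁}.
  lower = (p₁ − p₀)/p₁ = 0.649 / 0.839 ≈ 0.7735
  upper = min{1, (1 − p₀)/p₁} = 0.81 / 0.839 ≈ 0.9654

0.774 ≤ PN ≤ 0.965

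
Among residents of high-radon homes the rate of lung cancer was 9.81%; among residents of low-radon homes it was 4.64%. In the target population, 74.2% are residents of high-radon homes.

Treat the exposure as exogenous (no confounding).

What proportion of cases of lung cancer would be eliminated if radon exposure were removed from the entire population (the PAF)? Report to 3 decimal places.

PAF ≈ 0.453

p₁ = 0.0981, p₀ = 0.0464.
Overall risk P(Y=1) = π·p₁ + (1−π)·p₀ = 0.742×0.0981 + 0.258×0.0464 = 0.084761.
Under exogeneity, PAF = [P(Y=1) − p₀] / P(Y=1).
PAF = (0.084761 − 0.0464) / 0.084761 ≈ 0.4526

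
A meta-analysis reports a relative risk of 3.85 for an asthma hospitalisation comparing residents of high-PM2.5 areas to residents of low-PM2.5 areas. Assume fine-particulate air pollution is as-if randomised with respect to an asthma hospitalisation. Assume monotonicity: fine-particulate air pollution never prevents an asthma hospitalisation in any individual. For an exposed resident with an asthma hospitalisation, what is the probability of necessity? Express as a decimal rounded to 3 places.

Under exogeneity and monotonicity, PN = (RR − 1) / RR = 1 − 1/RR.
PN = (3.85 − 1) / 3.85 = 2.85 / 3.85 ≈ 0.7403

PN ≈ 0.740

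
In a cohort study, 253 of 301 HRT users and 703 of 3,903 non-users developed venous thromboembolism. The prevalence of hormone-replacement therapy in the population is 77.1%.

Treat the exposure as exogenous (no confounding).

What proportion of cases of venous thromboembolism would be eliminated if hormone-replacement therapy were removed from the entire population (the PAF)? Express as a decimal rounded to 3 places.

PAF ≈ 0.739

p₁ = P(outcome | exposed) = 253/301 = 0.84053
p₀ = P(outcome | unexposed) = 703/3903 = 0.18012
Overall risk P(Y=1) = π·p₁ + (1−π)·p₀ = 0.771×0.84053 + 0.229×0.18012 = 0.6893.
Under exogeneity, PAF = [P(Y=1) − p₀] / P(Y=1).
PAF = (0.6893 − 0.18012) / 0.6893 ≈ 0.7387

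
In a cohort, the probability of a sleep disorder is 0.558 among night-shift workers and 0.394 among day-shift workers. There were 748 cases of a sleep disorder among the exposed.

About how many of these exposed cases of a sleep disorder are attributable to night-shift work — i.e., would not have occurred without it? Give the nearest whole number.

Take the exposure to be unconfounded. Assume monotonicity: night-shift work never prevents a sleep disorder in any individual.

Let p₁ = 0.558, p₀ = 0.394.
PN = (p₁ − p₀)/p₁ = (0.558 − 0.394) / 0.558 ≈ 0.29391.
Attributable cases ≈ PN × (exposed cases) = 0.29391 × 748 ≈ 219.84.

about 220 cases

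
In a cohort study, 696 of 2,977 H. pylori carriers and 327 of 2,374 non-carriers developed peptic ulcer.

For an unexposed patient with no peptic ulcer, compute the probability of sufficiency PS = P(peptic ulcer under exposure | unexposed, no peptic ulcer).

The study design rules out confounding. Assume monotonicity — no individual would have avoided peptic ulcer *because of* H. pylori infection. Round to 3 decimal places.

p₁ = P(outcome | exposed) = 696/2977 = 0.23379
p₀ = P(outcome | unexposed) = 327/2374 = 0.13774
Under exogeneity and monotonicity, PS = (p₁ − p₀) / (1 − p₀).
PS = (0.23379 − 0.13774) / (1 − 0.13774) = 0.09605 / 0.86226 ≈ 0.1114

PS ≈ 0.111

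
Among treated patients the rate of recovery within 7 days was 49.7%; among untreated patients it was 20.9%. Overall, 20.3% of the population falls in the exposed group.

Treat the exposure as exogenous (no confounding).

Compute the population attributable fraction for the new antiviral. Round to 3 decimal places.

p₁ = 0.497, p₀ = 0.209.
Overall risk P(Y=1) = π·p₁ + (1−π)·p₀ = 0.203×0.497 + 0.797×0.209 = 0.26746.
Under exogeneity, PAF = [P(Y=1) − p₀] / P(Y=1).
PAF = (0.26746 − 0.209) / 0.26746 ≈ 0.2186

PAF ≈ 0.219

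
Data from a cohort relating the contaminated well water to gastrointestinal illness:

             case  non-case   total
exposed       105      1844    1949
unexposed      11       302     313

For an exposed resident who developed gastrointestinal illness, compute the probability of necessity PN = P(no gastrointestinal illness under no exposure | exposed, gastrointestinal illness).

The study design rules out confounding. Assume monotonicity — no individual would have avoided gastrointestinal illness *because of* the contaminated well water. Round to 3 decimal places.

p₁ = P(outcome | exposed) = 105/1949 = 0.053874
p₀ = P(outcome | unexposed) = 11/313 = 0.035144
Under exogeneity and monotonicity, PN = (p₁ − p₀) / p₁.
PN = (0.053874 − 0.035144) / 0.053874 = 0.01873 / 0.053874 ≈ 0.3477

PN ≈ 0.348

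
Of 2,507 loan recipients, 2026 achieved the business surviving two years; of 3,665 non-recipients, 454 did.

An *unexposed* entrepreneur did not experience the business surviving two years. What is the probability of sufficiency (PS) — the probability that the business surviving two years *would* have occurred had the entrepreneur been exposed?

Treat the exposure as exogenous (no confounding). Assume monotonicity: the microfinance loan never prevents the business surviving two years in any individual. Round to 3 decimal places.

PS ≈ 0.781

p₁ = P(outcome | exposed) = 2026/2507 = 0.80814
p₀ = P(outcome | unexposed) = 454/3665 = 0.12387
Under exogeneity and monotonicity, PS = (p₁ − p₀) / (1 − p₀).
PS = (0.80814 − 0.12387) / (1 − 0.12387) = 0.68426 / 0.87613 ≈ 0.7810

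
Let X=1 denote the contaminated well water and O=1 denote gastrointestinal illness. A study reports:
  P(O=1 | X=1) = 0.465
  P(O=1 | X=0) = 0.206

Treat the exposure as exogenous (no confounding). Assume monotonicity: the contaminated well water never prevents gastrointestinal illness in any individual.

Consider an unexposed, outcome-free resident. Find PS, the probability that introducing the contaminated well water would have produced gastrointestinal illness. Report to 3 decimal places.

Let p₁ = 0.465, p₀ = 0.206.
Under exogeneity and monotonicity, PS = (p₁ − p₀) / (1 − p₀).
PS = (0.465 − 0.206) / (1 − 0.206) = 0.259 / 0.794 ≈ 0.3262

PS ≈ 0.326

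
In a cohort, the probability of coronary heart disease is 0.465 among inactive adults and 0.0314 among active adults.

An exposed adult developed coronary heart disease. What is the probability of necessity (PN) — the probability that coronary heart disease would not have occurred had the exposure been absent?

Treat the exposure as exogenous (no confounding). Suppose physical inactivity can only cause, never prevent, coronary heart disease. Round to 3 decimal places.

Let p₁ = 0.465, p₀ = 0.0314.
Under exogeneity and monotonicity, PN = (p₁ − p₀) / p₁.
PN = (0.465 − 0.0314) / 0.465 = 0.4336 / 0.465 ≈ 0.9325

PN ≈ 0.932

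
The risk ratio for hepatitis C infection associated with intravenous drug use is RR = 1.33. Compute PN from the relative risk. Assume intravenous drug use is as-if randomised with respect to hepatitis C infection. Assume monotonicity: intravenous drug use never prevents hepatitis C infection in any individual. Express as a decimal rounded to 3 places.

Under exogeneity and monotonicity, PN = (RR − 1) / RR = 1 − 1/RR.
PN = (1.33 − 1) / 1.33 = 0.33 / 1.33 ≈ 0.2481

PN ≈ 0.248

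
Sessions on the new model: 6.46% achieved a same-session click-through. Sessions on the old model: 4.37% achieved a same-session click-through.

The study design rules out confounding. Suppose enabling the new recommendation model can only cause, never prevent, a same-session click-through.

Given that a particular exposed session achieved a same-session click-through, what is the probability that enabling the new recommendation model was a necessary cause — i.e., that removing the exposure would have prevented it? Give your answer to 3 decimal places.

PN ≈ 0.324

p₁ = 0.0646, p₀ = 0.0437.
Under exogeneity and monotonicity, PN = (p₁ − p₀) / p₁.
PN = (0.0646 − 0.0437) / 0.0646 = 0.0209 / 0.0646 ≈ 0.3235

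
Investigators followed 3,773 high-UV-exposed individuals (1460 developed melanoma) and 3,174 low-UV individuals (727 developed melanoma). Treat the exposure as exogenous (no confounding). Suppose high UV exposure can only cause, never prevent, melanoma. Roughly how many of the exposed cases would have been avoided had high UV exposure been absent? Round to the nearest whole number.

p₁ = P(outcome | exposed) = 1460/3773 = 0.38696
p₀ = P(outcome | unexposed) = 727/3174 = 0.22905
PN = (p₁ − p₀)/p₁ = (0.38696 − 0.22905) / 0.38696 ≈ 0.40808.
Attributable cases ≈ PN × (exposed cases) = 0.40808 × 1460 ≈ 595.80.

about 596 cases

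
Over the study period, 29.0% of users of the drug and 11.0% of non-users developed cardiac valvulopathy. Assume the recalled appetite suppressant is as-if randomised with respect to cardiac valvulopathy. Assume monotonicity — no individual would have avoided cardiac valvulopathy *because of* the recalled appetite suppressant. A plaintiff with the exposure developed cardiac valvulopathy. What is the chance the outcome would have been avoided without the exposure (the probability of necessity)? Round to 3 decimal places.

p₁ = 0.29, p₀ = 0.11.
Under exogeneity and monotonicity, PN = (p₁ − p₀) / p₁.
PN = (0.29 − 0.11) / 0.29 = 0.18 / 0.29 ≈ 0.6207

PN ≈ 0.621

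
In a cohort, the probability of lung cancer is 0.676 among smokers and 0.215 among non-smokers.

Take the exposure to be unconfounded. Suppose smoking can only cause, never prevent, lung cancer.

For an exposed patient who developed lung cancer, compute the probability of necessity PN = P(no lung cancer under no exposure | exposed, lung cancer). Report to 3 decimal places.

PN ≈ 0.682

Let p₁ = 0.676, p₀ = 0.215.
Under exogeneity and monotonicity, PN = (p₁ − p₀) / p₁.
PN = (0.676 − 0.215) / 0.676 = 0.461 / 0.676 ≈ 0.6820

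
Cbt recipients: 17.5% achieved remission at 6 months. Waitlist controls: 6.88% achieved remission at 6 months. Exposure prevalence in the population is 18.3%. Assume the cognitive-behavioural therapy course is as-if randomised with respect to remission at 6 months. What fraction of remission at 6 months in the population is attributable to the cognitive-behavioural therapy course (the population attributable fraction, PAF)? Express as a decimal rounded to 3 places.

p₁ = 0.175, p₀ = 0.0688.
Overall risk P(Y=1) = π·p₁ + (1−π)·p₀ = 0.183×0.175 + 0.817×0.0688 = 0.088235.
Under exogeneity, PAF = [P(Y=1) − p₀] / P(Y=1).
PAF = (0.088235 − 0.0688) / 0.088235 ≈ 0.2203

PAF ≈ 0.220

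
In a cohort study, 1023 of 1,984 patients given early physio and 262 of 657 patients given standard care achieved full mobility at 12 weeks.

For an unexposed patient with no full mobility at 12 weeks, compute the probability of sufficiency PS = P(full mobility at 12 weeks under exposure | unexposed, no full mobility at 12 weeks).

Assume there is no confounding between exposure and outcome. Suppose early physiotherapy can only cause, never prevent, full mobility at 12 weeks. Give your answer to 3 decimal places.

PS ≈ 0.194

p₁ = P(outcome | exposed) = 1023/1984 = 0.51562
p₀ = P(outcome | unexposed) = 262/657 = 0.39878
Under exogeneity and monotonicity, PS = (p₁ − p₀) / (1 − p₀).
PS = (0.51562 − 0.39878) / (1 − 0.39878) = 0.11684 / 0.60122 ≈ 0.1943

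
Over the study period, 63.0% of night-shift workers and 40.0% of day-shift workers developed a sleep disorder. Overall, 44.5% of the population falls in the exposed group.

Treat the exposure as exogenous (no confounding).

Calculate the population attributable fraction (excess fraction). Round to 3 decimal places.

PAF ≈ 0.204

p₁ = 0.63, p₀ = 0.4.
Overall risk P(Y=1) = π·p₁ + (1−π)·p₀ = 0.445×0.63 + 0.555×0.4 = 0.50235.
Under exogeneity, PAF = [P(Y=1) − p₀] / P(Y=1).
PAF = (0.50235 − 0.4) / 0.50235 ≈ 0.2037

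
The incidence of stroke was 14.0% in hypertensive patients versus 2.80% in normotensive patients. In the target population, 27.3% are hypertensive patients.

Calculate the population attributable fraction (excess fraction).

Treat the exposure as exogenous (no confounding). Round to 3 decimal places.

p₁ = 0.14, p₀ = 0.028.
Overall risk P(Y=1) = π·p₁ + (1−π)·p₀ = 0.273×0.14 + 0.727×0.028 = 0.058576.
Under exogeneity, PAF = [P(Y=1) − p₀] / P(Y=1).
PAF = (0.058576 − 0.028) / 0.058576 ≈ 0.5220

PAF ≈ 0.522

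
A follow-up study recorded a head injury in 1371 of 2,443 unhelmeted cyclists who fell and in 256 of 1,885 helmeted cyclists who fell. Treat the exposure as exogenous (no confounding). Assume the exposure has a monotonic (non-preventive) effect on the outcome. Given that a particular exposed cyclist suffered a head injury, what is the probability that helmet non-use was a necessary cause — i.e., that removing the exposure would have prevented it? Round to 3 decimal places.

PN ≈ 0.758

p₁ = P(outcome | exposed) = 1371/2443 = 0.5612
p₀ = P(outcome | unexposed) = 256/1885 = 0.13581
Under exogeneity and monotonicity, PN = (p₁ − p₀) / p₁.
PN = (0.5612 − 0.13581) / 0.5612 = 0.42539 / 0.5612 ≈ 0.7580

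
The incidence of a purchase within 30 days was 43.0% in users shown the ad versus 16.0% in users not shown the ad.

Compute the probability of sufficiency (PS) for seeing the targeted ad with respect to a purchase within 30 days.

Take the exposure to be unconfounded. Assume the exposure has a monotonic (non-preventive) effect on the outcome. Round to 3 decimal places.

p₁ = 0.43, p₀ = 0.16.
Under exogeneity and monotonicity, PS = (p₁ − p₀) / (1 − p₀).
PS = (0.43 − 0.16) / (1 − 0.16) = 0.27 / 0.84 ≈ 0.3214

PS ≈ 0.321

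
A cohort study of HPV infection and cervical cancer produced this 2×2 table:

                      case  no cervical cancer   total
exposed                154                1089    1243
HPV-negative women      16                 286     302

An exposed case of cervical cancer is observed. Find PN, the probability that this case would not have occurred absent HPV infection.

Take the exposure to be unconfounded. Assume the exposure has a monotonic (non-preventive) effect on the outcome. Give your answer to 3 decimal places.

p₁ = P(outcome | exposed) = 154/1243 = 0.12389
p₀ = P(outcome | unexposed) = 16/302 = 0.05298
Under exogeneity and monotonicity, PN = (p₁ − p₀)/p₁.
PN = (0.12389 − 0.05298) / 0.12389 ≈ 0.5724

PN ≈ 0.572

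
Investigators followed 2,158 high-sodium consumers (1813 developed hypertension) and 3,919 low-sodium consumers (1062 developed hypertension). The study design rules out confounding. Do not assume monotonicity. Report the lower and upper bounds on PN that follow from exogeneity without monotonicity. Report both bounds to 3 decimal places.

p₁ = P(outcome | exposed) = 1813/2158 = 0.84013
p₀ = P(outcome | unexposed) = 1062/3919 = 0.27099
Under exogeneity alone the bounds on PN are max{0,(p₁−p₀)/p₁} ≤ PN ≤ min{1,(1−p₀)/p₁}.
  lower = (p₁ − p₀)/p₁ = 0.56914 / 0.84013 ≈ 0.6774
  upper = min{1, (1 − p₀)/p₁} = 0.72901 / 0.84013 ≈ 0.8677

0.677 ≤ PN ≤ 0.868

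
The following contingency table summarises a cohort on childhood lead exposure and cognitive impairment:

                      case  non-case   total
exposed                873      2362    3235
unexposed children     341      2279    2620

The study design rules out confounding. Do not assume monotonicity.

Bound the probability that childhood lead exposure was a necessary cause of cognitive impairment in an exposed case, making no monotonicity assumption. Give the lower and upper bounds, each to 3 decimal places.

0.518 ≤ PN ≤ 1.000

p₁ = P(outcome | exposed) = 873/3235 = 0.26986
p₀ = P(outcome | unexposed) = 341/2620 = 0.13015
Under exogeneity alone the bounds on PN are max{0,(p₁−p₀)/p₁} ≤ PN ≤ min{1,(1−p₀)/p₁}.
  lower = (p₁ − p₀)/p₁ = 0.13971 / 0.26986 ≈ 0.5177
  upper = min{1, (1 − p₀)/p₁} = 0.86985 / 0.26986 ≈ 3.2233 → capped at 1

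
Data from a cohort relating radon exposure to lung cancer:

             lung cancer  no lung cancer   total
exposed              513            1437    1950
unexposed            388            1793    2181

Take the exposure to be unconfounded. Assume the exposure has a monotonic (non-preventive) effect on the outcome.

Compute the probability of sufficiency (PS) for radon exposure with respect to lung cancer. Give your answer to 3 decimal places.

PS ≈ 0.104

p₁ = P(outcome | exposed) = 513/1950 = 0.26308
p₀ = P(outcome | unexposed) = 388/2181 = 0.1779
Under exogeneity and monotonicity, PS = (p₁ − p₀)/(1 − p₀).
PS = (0.26308 − 0.1779) / 0.8221 ≈ 0.1036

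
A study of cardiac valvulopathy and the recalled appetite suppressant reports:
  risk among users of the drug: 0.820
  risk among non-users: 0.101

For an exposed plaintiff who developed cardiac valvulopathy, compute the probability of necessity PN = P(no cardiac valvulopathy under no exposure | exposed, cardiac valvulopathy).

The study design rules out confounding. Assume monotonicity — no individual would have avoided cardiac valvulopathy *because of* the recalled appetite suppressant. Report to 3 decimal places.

PN ≈ 0.877

Let p₁ = 0.82, p₀ = 0.101.
Under exogeneity and monotonicity, PN = (p₁ − p₀) / p₁.
PN = (0.82 − 0.101) / 0.82 = 0.719 / 0.82 ≈ 0.8768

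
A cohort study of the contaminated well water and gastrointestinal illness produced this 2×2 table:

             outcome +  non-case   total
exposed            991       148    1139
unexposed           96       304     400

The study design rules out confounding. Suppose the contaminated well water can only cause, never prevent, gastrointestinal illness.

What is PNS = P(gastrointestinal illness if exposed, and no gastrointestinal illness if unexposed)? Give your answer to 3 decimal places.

PNS ≈ 0.630

p₁ = P(outcome | exposed) = 991/1139 = 0.87006
p₀ = P(outcome | unexposed) = 96/400 = 0.24
Under exogeneity and monotonicity, PNS = p₁ − p₀.
PNS = 0.87006 − 0.24 = 0.63006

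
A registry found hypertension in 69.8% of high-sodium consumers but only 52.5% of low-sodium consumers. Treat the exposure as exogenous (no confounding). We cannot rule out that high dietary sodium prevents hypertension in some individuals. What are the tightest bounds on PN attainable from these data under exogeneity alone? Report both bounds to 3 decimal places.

p₁ = 0.698, p₀ = 0.525.
Under exogeneity alone the bounds on PN are max{0,(p₁−p₀)/p₁} ≤ PN ≤ min{1,(1−p₀)/p₁}.
  lower = (p₁ − p₀)/p₁ = 0.173 / 0.698 ≈ 0.2479
  upper = min{1, (1 − p₀)/p₁} = 0.475 / 0.698 ≈ 0.6805

0.248 ≤ PN ≤ 0.681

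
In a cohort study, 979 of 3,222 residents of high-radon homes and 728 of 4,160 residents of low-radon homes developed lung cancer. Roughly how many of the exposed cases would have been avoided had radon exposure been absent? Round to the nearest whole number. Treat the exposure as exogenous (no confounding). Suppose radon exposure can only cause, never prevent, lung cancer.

p₁ = P(outcome | exposed) = 979/3222 = 0.30385
p₀ = P(outcome | unexposed) = 728/4160 = 0.175
PN = (p₁ − p₀)/p₁ = (0.30385 − 0.175) / 0.30385 ≈ 0.42406.
Attributable cases ≈ PN × (exposed cases) = 0.42406 × 979 ≈ 415.15.

about 415 cases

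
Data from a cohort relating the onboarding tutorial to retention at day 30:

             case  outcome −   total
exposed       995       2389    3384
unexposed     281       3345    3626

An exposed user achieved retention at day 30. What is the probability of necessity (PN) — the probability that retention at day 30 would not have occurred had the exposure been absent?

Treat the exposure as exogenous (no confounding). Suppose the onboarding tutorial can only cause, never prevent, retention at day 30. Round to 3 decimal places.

PN ≈ 0.736

p₁ = P(outcome | exposed) = 995/3384 = 0.29403
p₀ = P(outcome | unexposed) = 281/3626 = 0.077496
Under exogeneity and monotonicity, PN = (p₁ − p₀) / p₁.
PN = (0.29403 − 0.077496) / 0.29403 = 0.21653 / 0.29403 ≈ 0.7364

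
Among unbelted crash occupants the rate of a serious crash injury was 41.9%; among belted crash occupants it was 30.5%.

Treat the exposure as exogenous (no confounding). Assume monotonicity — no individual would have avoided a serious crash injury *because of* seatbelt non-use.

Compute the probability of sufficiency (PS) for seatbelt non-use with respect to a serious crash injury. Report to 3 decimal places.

PS ≈ 0.164

p₁ = 0.419, p₀ = 0.305.
Under exogeneity and monotonicity, PS = (p₁ − p₀) / (1 − p₀).
PS = (0.419 − 0.305) / (1 − 0.305) = 0.114 / 0.695 ≈ 0.1640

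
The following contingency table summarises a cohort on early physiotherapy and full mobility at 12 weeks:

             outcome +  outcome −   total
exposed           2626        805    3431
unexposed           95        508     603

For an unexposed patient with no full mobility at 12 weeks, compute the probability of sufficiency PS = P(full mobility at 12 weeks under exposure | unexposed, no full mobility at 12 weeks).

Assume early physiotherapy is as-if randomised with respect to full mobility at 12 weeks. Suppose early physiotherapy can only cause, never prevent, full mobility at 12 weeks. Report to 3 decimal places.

PS ≈ 0.721

p₁ = P(outcome | exposed) = 2626/3431 = 0.76537
p₀ = P(outcome | unexposed) = 95/603 = 0.15755
Under exogeneity and monotonicity, PS = (p₁ − p₀)/(1 − p₀).
PS = (0.76537 − 0.15755) / 0.84245 ≈ 0.7215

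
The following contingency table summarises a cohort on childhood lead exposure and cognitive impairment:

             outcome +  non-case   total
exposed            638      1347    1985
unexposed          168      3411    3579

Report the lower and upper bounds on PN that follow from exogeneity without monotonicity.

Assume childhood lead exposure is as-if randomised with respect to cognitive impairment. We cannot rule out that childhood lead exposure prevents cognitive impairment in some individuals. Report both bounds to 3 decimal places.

p₁ = P(outcome | exposed) = 638/1985 = 0.32141
p₀ = P(outcome | unexposed) = 168/3579 = 0.04694
Under exogeneity alone the bounds on PN are max{0,(p₁−p₀)/p₁} ≤ PN ≤ min{1,(1−p₀)/p₁}.
  lower = (p₁ − p₀)/p₁ = 0.27447 / 0.32141 ≈ 0.8540
  upper = min{1, (1 − p₀)/p₁} = 0.95306 / 0.32141 ≈ 2.9652 → capped at 1

0.854 ≤ PN ≤ 1.000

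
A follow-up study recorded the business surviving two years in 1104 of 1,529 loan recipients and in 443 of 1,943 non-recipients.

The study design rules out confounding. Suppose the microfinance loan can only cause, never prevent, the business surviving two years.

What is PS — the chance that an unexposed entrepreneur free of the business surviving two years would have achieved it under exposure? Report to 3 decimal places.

p₁ = P(outcome | exposed) = 1104/1529 = 0.72204
p₀ = P(outcome | unexposed) = 443/1943 = 0.228
Under exogeneity and monotonicity, PS = (p₁ − p₀) / (1 − p₀).
PS = (0.72204 − 0.228) / (1 − 0.228) = 0.49404 / 0.772 ≈ 0.6399

PS ≈ 0.640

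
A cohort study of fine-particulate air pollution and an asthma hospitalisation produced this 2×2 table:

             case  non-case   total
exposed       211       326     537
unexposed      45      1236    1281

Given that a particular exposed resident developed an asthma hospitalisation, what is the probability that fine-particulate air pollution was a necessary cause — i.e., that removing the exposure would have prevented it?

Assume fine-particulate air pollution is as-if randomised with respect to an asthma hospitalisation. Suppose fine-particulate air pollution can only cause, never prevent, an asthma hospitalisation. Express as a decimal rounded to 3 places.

p₁ = P(outcome | exposed) = 211/537 = 0.39292
p₀ = P(outcome | unexposed) = 45/1281 = 0.035129
Under exogeneity and monotonicity, PN = (p₁ − p₀)/p₁.
PN = (0.39292 − 0.035129) / 0.39292 ≈ 0.9106

PN ≈ 0.911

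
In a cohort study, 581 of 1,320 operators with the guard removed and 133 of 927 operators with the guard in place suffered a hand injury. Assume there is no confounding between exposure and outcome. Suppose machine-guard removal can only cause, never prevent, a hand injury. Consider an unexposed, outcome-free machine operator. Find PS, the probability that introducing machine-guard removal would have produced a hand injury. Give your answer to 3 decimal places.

p₁ = P(outcome | exposed) = 581/1320 = 0.44015
p₀ = P(outcome | unexposed) = 133/927 = 0.14347
Under exogeneity and monotonicity, PS = (p₁ − p₀) / (1 − p₀).
PS = (0.44015 − 0.14347) / (1 − 0.14347) = 0.29668 / 0.85653 ≈ 0.3464

PS ≈ 0.346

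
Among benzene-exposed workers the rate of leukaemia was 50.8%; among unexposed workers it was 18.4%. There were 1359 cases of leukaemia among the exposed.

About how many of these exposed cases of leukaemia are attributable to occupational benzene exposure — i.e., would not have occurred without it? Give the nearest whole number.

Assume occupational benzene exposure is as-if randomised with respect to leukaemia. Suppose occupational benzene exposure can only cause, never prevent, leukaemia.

p₁ = 0.508, p₀ = 0.184.
PN = (p₁ − p₀)/p₁ = (0.508 − 0.184) / 0.508 ≈ 0.63780.
Attributable cases ≈ PN × (exposed cases) = 0.63780 × 1359 ≈ 866.76.

about 867 cases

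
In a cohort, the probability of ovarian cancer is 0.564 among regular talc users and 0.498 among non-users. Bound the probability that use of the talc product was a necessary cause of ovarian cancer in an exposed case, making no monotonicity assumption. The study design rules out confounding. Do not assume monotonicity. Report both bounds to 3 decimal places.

Let p₁ = 0.564, p₀ = 0.498.
Under exogeneity alone the bounds on PN are max{0,(p₁−p₀)/p₁} ≤ PN ≤ min{1,(1−p₀)/p₁}.
  lower = (p₁ − p₀)/p₁ = 0.066 / 0.564 ≈ 0.1170
  upper = min{1, (1 − p₀)/p₁} = 0.502 / 0.564 ≈ 0.8901

0.117 ≤ PN ≤ 0.890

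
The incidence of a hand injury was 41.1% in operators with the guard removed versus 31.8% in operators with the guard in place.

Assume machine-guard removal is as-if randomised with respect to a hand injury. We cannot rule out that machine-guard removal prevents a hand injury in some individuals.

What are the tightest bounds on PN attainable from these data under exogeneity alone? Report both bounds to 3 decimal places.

0.226 ≤ PN ≤ 1.000

p₁ = 0.411, p₀ = 0.318.
Under exogeneity alone the bounds on PN are max{0,(p₁−p₀)/p₁} ≤ PN ≤ min{1,(1−p₀)/p₁}.
  lower = (p₁ − p₀)/p₁ = 0.093 / 0.411 ≈ 0.2263
  upper = min{1, (1 − p₀)/p₁} = 0.682 / 0.411 ≈ 1.6594 → capped at 1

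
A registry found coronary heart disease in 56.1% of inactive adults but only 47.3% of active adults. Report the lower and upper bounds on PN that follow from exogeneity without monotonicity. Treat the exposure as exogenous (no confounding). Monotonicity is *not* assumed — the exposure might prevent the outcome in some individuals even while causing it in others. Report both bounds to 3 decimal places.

0.157 ≤ PN ≤ 0.939

p₁ = 0.561, p₀ = 0.473.
Under exogeneity alone the bounds on PN are max{0,(p₁−p₀)/p₁} ≤ PN ≤ min{1,(1−p₀)/p₁}.
  lower = (p₁ − p₀)/p₁ = 0.088 / 0.561 ≈ 0.1569
  upper = min{1, (1 − p₀)/p₁} = 0.527 / 0.561 ≈ 0.9394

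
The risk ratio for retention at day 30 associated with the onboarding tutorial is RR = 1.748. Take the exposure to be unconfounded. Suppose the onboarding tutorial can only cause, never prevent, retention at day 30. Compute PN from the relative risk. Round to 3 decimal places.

Under exogeneity and monotonicity, PN = (RR − 1) / RR = 1 − 1/RR.
PN = (1.748 − 1) / 1.748 = 0.748 / 1.748 ≈ 0.4279

PN ≈ 0.428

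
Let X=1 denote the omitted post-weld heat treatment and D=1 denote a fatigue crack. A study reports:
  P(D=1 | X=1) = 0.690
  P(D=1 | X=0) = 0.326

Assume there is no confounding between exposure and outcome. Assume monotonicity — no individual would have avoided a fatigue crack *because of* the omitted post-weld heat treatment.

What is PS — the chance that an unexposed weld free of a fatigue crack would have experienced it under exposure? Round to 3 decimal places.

Let p₁ = 0.69, p₀ = 0.326.
Under exogeneity and monotonicity, PS = (p₁ − p₀) / (1 − p₀).
PS = (0.69 − 0.326) / (1 − 0.326) = 0.364 / 0.674 ≈ 0.5401

PS ≈ 0.540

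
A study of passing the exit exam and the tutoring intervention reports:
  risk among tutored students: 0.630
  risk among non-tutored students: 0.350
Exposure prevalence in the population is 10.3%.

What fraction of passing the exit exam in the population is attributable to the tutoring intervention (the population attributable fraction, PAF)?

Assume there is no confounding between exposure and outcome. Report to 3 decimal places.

Let p₁ = 0.63, p₀ = 0.35.
Overall risk P(Y=1) = π·p₁ + (1−π)·p₀ = 0.103×0.63 + 0.897×0.35 = 0.37884.
Under exogeneity, PAF = [P(Y=1) − p₀] / P(Y=1).
PAF = (0.37884 − 0.35) / 0.37884 ≈ 0.0761

PAF ≈ 0.076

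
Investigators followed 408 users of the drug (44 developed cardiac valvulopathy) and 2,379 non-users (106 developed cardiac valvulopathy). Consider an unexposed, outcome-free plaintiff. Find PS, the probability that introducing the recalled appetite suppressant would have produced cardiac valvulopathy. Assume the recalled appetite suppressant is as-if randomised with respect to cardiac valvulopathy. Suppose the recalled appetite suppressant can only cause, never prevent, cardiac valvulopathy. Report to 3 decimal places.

p₁ = P(outcome | exposed) = 44/408 = 0.10784
p₀ = P(outcome | unexposed) = 106/2379 = 0.044557
Under exogeneity and monotonicity, PS = (p₁ − p₀) / (1 − p₀).
PS = (0.10784 − 0.044557) / (1 − 0.044557) = 0.063287 / 0.95544 ≈ 0.0662

PS ≈ 0.066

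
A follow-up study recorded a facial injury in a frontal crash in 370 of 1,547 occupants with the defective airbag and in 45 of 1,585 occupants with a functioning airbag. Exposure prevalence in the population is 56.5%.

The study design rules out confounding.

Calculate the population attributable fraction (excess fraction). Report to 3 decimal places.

p₁ = P(outcome | exposed) = 370/1547 = 0.23917
p₀ = P(outcome | unexposed) = 45/1585 = 0.028391
Overall risk P(Y=1) = π·p₁ + (1−π)·p₀ = 0.565×0.23917 + 0.435×0.028391 = 0.14748.
Under exogeneity, PAF = [P(Y=1) − p₀] / P(Y=1).
PAF = (0.14748 − 0.028391) / 0.14748 ≈ 0.8075

PAF ≈ 0.807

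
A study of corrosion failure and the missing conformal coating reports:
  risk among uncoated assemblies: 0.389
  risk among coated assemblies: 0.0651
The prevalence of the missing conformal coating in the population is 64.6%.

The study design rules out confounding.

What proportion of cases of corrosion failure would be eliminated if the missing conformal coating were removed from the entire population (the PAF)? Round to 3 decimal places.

PAF ≈ 0.763

Let p₁ = 0.389, p₀ = 0.0651.
Overall risk P(Y=1) = π·p₁ + (1−π)·p₀ = 0.646×0.389 + 0.354×0.0651 = 0.27434.
Under exogeneity, PAF = [P(Y=1) − p₀] / P(Y=1).
PAF = (0.27434 − 0.0651) / 0.27434 ≈ 0.7627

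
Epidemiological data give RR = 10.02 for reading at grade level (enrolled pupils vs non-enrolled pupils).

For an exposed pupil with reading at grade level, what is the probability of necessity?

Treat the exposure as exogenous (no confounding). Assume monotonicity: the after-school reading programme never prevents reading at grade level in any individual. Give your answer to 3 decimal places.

Under exogeneity and monotonicity, PN = (RR − 1) / RR = 1 − 1/RR.
PN = (10.02 − 1) / 10.02 = 9.02 / 10.02 ≈ 0.9002

PN ≈ 0.900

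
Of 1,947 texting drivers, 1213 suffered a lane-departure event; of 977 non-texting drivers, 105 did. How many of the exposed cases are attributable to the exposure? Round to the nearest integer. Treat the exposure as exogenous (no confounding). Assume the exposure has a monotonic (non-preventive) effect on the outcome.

about 1004 cases

p₁ = P(outcome | exposed) = 1213/1947 = 0.62301
p₀ = P(outcome | unexposed) = 105/977 = 0.10747
PN = (p₁ − p₀)/p₁ = (0.62301 − 0.10747) / 0.62301 ≈ 0.82750.
Attributable cases ≈ PN × (exposed cases) = 0.82750 × 1213 ≈ 1003.75.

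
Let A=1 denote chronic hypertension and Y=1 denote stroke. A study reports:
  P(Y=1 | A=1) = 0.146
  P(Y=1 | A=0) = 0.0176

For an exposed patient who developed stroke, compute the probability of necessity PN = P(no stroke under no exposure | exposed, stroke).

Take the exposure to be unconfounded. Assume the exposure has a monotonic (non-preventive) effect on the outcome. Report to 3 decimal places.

PN ≈ 0.879

Let p₁ = 0.146, p₀ = 0.0176.
Under exogeneity and monotonicity, PN = (p₁ − p₀) / p₁.
PN = (0.146 − 0.0176) / 0.146 = 0.1284 / 0.146 ≈ 0.8795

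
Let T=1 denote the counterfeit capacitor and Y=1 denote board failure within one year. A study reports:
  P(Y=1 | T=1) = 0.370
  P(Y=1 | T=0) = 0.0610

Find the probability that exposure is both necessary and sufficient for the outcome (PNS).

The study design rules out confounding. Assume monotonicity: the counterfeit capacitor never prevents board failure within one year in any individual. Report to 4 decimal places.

Let p₁ = 0.37, p₀ = 0.061.
Under exogeneity and monotonicity, PNS = p₁ − p₀.
PNS = 0.37 − 0.061 = 0.309

PNS ≈ 0.3090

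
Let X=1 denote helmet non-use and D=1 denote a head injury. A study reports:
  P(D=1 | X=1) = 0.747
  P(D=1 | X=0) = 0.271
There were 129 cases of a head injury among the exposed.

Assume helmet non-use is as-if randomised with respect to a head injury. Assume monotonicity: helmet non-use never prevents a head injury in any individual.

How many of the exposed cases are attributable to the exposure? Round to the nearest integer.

Let p₁ = 0.747, p₀ = 0.271.
PN = (p₁ − p₀)/p₁ = (0.747 − 0.271) / 0.747 ≈ 0.63722.
Attributable cases ≈ PN × (exposed cases) = 0.63722 × 129 ≈ 82.20.

about 82 cases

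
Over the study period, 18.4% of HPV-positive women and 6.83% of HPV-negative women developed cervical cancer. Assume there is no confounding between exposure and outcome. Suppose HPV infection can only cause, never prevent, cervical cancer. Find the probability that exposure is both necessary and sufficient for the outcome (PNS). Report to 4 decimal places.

PNS ≈ 0.1157

p₁ = 0.184, p₀ = 0.0683.
Under exogeneity and monotonicity, PNS = p₁ − p₀.
PNS = 0.184 − 0.0683 = 0.1157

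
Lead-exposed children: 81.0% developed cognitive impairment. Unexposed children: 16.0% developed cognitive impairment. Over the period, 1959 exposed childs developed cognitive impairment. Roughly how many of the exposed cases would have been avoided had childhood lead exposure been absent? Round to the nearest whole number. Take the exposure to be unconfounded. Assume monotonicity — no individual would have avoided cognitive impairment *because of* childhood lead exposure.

about 1572 cases

p₁ = 0.81, p₀ = 0.16.
PN = (p₁ − p₀)/p₁ = (0.81 − 0.16) / 0.81 ≈ 0.80247.
Attributable cases ≈ PN × (exposed cases) = 0.80247 × 1959 ≈ 1572.04.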